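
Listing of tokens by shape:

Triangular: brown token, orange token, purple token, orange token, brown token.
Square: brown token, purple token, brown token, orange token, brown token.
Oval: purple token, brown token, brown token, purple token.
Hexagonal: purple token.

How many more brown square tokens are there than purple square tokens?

brown square tokens: 3.
purple square tokens: 1.
3 − 1 = 2.

2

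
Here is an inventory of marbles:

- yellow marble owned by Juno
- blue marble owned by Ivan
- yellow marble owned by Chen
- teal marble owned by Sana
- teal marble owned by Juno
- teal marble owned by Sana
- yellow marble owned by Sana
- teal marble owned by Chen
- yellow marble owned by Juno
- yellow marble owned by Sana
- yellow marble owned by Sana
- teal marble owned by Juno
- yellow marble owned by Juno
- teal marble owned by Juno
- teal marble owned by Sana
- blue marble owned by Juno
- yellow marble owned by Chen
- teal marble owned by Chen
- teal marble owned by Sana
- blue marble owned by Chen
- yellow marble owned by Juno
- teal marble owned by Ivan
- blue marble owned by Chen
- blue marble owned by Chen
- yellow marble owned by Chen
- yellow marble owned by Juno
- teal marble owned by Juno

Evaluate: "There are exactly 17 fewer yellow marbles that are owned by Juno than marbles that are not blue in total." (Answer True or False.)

True

Count of yellow marbles owned by Juno: 5.
There are 22 marbles that are not blue.
The claim requires 22 − 5 (= 17) to equal 17, which holds.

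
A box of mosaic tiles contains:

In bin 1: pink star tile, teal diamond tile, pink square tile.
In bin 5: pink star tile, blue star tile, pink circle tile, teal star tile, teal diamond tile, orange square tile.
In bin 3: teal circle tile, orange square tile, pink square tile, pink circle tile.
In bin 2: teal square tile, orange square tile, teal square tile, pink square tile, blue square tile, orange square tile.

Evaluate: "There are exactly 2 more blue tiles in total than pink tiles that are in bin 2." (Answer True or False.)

False

blue tiles: 2.
pink tiles in bin 2: 1.
The claim requires 2 − 1 (= 1) to equal 2, which does not hold.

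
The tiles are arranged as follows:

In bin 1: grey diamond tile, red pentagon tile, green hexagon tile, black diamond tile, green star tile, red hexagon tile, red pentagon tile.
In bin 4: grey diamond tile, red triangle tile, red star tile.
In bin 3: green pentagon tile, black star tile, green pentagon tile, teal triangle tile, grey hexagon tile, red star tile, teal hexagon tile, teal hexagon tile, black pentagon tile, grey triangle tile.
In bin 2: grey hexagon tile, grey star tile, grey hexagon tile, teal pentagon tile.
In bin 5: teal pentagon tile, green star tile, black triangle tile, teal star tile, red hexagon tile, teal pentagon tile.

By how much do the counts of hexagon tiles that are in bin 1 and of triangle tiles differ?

2

hexagon tiles in bin 1: 2. triangle tiles: 4.
|2 − 4| = 4 − 2 = 2.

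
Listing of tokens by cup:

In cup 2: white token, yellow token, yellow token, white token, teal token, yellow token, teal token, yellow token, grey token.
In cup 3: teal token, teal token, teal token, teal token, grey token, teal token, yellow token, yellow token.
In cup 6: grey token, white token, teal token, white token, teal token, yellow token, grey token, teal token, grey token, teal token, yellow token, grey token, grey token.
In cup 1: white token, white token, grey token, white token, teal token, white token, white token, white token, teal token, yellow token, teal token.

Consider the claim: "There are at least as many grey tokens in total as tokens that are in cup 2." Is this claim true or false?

False

|grey tokens| = 8.
|tokens in cup 2| = 9.
The claim requires 8 ≥ 9, which does not hold.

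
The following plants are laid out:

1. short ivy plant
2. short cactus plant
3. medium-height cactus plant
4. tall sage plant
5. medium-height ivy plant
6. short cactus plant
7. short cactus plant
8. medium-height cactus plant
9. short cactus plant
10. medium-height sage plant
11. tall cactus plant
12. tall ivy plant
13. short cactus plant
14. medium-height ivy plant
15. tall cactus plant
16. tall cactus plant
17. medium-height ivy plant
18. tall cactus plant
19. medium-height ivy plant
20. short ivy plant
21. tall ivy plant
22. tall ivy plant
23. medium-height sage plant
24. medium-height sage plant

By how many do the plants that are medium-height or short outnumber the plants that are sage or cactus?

1

plants that are medium-height or short: 16.
plants that are sage or cactus: 15.
16 − 15 = 1.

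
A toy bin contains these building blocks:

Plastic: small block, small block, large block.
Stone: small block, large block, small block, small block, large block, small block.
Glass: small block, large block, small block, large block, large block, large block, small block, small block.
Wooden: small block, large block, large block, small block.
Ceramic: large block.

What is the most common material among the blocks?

Counts by material: glass 8, stone 6, wooden 4, plastic 3, ceramic 1.
The maximum is 8, held uniquely by glass.

glass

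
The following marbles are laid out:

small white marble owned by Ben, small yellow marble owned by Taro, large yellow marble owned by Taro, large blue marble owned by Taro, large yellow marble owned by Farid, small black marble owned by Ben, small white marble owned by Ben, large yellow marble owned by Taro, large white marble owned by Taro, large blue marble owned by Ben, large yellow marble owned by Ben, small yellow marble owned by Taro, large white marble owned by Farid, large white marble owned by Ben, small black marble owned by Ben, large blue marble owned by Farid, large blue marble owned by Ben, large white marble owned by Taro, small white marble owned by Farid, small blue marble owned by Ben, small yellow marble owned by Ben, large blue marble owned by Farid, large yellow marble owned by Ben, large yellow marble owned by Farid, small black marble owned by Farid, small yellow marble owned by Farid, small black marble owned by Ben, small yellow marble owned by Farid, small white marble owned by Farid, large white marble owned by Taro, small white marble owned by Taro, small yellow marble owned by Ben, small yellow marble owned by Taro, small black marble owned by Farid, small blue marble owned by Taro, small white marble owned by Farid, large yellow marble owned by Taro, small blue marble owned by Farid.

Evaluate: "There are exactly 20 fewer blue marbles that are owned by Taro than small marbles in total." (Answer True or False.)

False

Count of blue marbles owned by Taro: 2.
There are 21 small marbles.
The claim requires 21 − 2 (= 19) to equal 20, which does not hold.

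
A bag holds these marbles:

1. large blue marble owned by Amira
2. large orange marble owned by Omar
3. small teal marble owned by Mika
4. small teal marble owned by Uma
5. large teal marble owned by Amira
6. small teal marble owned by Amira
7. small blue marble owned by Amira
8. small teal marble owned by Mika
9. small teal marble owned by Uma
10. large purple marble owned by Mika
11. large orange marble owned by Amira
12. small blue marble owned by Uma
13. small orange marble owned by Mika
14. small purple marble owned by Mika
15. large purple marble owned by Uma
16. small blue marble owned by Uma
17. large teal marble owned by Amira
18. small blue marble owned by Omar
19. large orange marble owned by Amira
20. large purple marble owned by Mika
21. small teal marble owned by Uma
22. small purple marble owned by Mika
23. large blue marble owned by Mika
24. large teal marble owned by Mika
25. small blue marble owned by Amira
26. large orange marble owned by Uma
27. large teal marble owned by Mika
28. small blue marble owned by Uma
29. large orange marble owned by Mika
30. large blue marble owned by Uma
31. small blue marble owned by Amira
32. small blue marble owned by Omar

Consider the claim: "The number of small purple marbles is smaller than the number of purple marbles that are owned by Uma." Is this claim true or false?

There are 2 small purple marbles.
Count of purple marbles owned by Uma: 1.
The claim requires 2 < 1, which does not hold.

False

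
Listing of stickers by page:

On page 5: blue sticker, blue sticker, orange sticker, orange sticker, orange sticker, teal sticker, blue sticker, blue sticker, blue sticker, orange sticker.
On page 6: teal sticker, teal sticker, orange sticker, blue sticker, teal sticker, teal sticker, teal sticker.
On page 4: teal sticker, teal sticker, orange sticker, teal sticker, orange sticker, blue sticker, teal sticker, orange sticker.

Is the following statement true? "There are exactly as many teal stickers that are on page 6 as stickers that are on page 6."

There are 5 teal stickers on page 6.
There are 7 stickers on page 6.
The claim requires 5 = 7, which does not hold.

False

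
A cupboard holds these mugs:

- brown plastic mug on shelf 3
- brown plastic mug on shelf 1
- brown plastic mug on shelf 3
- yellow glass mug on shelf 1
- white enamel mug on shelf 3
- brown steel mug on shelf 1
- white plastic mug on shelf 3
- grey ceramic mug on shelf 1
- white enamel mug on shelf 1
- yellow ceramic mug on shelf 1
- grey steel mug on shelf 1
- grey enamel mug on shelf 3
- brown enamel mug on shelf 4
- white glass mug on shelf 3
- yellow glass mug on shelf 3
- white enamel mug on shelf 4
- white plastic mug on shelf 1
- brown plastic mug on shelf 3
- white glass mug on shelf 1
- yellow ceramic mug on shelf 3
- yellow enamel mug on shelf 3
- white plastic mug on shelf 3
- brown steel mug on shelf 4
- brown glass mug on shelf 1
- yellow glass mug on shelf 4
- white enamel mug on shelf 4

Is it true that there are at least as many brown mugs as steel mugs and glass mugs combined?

False

There are 8 brown mugs.
steel mugs: 3; glass mugs: 6; combined: 3 + 6 = 9.
The claim requires 8 ≥ 9, which does not hold.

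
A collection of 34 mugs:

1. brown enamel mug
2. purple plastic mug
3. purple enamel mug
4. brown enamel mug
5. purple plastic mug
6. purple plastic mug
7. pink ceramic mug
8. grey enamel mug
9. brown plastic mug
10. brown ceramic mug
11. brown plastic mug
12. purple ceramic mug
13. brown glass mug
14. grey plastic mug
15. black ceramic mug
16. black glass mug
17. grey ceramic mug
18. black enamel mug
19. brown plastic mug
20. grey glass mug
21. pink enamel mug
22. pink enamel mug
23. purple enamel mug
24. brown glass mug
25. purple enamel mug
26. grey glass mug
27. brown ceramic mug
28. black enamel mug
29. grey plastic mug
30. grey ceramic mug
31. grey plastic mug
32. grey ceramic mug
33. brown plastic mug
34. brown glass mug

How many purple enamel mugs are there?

3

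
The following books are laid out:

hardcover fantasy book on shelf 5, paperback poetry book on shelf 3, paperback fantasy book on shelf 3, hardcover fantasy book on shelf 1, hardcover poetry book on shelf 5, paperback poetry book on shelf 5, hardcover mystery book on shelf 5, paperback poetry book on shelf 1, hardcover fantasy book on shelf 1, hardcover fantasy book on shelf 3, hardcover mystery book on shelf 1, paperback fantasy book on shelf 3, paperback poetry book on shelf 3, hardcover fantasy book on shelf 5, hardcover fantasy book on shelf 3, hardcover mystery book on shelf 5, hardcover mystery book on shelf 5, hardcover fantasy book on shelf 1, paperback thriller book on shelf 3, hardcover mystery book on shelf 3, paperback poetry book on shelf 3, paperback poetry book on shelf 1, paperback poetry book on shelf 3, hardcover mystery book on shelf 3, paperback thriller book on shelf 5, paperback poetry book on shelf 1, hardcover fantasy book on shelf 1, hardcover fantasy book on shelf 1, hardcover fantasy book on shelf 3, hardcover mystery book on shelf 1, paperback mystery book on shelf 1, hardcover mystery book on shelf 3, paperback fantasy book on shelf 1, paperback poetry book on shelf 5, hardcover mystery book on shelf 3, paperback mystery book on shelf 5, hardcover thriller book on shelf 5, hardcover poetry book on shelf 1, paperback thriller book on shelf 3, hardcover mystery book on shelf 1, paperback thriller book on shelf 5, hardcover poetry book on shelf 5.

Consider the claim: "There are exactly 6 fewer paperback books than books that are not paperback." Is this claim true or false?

True

|paperback books| = 18.
|books that are not paperback| = 24.
The claim requires 24 − 18 (= 6) to equal 6, which holds.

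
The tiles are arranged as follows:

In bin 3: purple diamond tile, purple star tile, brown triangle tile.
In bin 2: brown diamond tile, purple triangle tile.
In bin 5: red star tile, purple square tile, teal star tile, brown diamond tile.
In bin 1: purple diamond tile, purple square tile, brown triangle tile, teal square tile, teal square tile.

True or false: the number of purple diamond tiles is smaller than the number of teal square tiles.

False

purple diamond tiles: 2.
teal square tiles: 2.
The claim requires 2 < 2, which does not hold.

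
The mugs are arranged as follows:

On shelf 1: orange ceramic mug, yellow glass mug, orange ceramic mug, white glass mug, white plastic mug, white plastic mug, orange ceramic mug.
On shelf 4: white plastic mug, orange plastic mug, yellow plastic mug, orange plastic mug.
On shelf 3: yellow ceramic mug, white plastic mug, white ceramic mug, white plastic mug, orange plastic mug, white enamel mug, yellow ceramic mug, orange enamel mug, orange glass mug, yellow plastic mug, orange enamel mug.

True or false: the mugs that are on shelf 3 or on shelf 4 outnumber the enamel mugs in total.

True

|mugs on shelf 3 or on shelf 4| = 15.
|enamel mugs| = 3.
The claim requires 15 > 3, which holds.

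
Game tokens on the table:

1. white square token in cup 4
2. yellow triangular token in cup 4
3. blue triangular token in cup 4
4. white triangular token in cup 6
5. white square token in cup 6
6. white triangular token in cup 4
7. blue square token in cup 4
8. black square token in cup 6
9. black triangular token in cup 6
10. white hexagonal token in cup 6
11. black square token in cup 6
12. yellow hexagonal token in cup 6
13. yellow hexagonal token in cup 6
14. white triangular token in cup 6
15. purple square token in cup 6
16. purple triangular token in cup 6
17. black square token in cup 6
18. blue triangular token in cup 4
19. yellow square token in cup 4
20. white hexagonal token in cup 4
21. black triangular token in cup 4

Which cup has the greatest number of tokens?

Counts by cup: cup 6→12, cup 4→9.
The maximum is 12, held uniquely by cup 6.

cup 6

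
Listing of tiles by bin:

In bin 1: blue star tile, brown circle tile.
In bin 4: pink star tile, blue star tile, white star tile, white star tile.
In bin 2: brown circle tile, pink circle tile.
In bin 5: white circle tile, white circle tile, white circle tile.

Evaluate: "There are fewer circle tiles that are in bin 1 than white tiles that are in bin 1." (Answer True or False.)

False

There is 1 circle tile in bin 1.
There are 0 white tiles in bin 1.
The claim requires 1 < 0, which does not hold.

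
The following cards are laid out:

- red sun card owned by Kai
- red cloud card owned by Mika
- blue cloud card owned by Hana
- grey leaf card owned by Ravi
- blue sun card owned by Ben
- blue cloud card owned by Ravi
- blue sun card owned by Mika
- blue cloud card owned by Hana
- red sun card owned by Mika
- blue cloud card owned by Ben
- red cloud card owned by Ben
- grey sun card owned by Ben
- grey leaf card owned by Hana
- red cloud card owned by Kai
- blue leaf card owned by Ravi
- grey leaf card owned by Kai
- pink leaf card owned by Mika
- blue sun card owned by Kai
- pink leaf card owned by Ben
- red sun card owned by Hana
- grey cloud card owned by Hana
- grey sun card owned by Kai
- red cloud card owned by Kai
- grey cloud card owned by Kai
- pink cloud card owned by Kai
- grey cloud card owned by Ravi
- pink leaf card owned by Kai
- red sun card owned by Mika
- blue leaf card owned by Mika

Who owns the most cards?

Kai

Counts by player: Kai→9, Mika→6, Ben→5, Hana→5, Ravi→4.
The maximum is 9, held uniquely by Kai.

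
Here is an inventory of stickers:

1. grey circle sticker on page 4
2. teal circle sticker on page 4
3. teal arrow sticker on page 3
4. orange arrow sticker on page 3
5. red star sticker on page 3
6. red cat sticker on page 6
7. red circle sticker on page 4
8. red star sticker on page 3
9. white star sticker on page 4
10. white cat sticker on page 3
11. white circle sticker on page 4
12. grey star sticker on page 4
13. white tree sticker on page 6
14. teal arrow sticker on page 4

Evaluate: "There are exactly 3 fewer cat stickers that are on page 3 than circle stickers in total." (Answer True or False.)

|cat stickers on page 3| = 1.
|circle stickers| = 4.
The claim requires 4 − 1 (= 3) to equal 3, which holds.

True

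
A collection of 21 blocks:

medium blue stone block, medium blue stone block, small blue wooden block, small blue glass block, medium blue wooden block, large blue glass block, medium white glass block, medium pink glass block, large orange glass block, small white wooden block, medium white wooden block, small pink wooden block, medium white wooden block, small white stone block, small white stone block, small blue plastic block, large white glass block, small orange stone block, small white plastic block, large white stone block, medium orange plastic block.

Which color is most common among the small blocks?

Counts by color (restricted to small blocks): white 4, blue 3, pink 1, orange 1.
The maximum is 4, held uniquely by white.

white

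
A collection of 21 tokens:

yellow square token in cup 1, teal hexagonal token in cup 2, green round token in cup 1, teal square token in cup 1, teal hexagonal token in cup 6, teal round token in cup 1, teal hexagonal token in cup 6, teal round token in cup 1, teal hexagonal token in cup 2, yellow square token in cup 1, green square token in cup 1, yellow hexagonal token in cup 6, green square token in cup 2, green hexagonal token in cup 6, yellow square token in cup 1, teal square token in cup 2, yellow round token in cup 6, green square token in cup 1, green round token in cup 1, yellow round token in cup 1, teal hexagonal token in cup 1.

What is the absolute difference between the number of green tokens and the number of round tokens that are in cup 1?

1

green tokens: 6. round tokens in cup 1: 5.
|6 − 5| = 6 − 5 = 1.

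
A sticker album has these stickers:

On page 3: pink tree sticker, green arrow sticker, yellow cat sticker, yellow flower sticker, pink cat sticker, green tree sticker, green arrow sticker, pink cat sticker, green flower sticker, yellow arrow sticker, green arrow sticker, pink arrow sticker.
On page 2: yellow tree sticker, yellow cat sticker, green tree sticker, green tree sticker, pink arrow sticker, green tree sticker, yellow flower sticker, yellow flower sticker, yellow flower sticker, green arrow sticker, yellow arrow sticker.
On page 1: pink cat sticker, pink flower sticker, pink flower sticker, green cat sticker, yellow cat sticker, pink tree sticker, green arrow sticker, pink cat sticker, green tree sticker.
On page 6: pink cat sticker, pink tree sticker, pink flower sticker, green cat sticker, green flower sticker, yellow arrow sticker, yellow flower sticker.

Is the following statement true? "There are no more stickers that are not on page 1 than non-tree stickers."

stickers that are not on page 1: 30.
non-tree stickers: 30.
The claim requires 30 ≤ 30, which holds.

True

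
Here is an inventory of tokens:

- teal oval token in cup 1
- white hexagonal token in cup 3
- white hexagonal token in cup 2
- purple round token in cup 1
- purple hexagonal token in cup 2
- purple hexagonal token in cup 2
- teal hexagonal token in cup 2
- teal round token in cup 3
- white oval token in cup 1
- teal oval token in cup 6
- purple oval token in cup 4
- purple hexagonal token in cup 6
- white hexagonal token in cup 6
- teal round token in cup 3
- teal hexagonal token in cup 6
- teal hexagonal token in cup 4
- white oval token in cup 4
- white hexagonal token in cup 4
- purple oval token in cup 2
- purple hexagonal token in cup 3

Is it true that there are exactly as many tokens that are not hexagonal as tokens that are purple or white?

There are 9 tokens that are not hexagonal.
There are 13 tokens that are purple or white.
The claim requires 9 = 13, which does not hold.

False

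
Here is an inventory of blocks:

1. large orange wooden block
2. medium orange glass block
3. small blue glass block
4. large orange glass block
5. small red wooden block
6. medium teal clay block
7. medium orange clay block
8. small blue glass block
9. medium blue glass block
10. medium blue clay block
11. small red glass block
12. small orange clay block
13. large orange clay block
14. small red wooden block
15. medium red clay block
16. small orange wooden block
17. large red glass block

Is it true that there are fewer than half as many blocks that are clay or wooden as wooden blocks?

blocks that are clay or wooden: 10.
wooden blocks: 4.
The claim requires 2 × 10 = 20 < 4, which does not hold.

False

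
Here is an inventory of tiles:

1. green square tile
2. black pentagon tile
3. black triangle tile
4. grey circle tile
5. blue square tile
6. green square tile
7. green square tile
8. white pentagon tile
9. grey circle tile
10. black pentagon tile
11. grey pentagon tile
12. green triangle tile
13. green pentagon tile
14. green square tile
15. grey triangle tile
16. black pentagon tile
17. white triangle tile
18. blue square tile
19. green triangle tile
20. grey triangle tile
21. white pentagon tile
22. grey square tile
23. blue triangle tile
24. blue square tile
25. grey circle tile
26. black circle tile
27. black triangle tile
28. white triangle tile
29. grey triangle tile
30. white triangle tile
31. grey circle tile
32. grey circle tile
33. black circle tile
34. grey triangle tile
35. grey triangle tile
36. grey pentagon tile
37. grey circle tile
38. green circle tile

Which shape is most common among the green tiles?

Counts by shape (restricted to green tiles): square 4, triangle 2, circle 1, pentagon 1.
The maximum is 4, held uniquely by square.

square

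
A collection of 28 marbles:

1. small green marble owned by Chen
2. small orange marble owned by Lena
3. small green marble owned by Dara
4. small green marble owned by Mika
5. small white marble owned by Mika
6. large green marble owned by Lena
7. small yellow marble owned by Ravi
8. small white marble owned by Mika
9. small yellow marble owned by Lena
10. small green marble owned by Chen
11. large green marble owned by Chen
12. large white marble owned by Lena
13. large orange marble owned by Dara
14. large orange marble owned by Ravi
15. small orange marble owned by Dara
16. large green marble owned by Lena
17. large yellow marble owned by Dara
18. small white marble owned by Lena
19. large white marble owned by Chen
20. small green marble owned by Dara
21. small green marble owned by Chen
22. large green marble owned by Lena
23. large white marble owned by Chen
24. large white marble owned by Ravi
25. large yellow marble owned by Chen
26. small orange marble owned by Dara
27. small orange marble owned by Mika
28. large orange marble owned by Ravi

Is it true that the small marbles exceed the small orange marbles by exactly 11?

True

There are 15 small marbles.
There are 4 small orange marbles.
The claim requires 15 − 4 (= 11) to equal 11, which holds.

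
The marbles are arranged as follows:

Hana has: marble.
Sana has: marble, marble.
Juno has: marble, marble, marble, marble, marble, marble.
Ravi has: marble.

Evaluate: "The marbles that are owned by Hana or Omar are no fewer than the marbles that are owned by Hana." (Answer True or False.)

marbles owned by Hana or Omar: 1.
marbles owned by Hana: 1.
The claim requires 1 ≥ 1, which holds.

True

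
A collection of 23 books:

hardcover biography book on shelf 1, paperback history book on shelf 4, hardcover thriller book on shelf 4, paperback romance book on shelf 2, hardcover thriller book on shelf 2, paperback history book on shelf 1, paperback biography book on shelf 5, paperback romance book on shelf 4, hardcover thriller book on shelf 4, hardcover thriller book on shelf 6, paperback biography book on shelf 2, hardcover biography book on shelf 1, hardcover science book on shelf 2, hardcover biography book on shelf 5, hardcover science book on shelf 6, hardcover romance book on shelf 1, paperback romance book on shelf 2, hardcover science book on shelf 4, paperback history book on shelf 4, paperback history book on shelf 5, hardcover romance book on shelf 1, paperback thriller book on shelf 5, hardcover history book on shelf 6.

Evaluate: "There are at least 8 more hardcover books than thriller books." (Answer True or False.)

True

There are 13 hardcover books.
There are 5 thriller books.
The claim requires 13 − 5 = 8 ≥ 8, which holds.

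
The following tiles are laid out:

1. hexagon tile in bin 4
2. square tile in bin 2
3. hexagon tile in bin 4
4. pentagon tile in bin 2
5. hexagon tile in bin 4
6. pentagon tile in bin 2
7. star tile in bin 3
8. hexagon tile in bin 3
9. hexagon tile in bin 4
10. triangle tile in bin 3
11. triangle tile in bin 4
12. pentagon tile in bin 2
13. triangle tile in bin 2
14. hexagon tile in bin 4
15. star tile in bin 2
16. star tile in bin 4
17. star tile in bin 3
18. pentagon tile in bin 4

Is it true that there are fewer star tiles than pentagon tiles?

False

There are 4 star tiles.
There are 4 pentagon tiles.
The claim requires 4 < 4, which does not hold.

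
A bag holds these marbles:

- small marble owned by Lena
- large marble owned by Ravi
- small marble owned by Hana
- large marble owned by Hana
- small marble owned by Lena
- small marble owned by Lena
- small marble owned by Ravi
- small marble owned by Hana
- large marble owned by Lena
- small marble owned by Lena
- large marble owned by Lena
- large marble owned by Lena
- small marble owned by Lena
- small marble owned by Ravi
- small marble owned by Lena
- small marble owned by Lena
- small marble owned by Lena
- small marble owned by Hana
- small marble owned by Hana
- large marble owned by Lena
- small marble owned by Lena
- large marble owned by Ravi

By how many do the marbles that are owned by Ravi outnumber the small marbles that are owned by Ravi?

marbles owned by Ravi: 4.
small marbles owned by Ravi: 2.
4 − 2 = 2.

2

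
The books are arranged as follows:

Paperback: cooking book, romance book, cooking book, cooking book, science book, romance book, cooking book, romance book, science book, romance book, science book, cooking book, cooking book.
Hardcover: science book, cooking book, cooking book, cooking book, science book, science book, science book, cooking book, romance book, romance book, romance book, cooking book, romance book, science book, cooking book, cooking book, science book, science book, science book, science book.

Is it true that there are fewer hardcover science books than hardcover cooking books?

False

There are 9 hardcover science books.
There are 7 hardcover cooking books.
The claim requires 9 < 7, which does not hold.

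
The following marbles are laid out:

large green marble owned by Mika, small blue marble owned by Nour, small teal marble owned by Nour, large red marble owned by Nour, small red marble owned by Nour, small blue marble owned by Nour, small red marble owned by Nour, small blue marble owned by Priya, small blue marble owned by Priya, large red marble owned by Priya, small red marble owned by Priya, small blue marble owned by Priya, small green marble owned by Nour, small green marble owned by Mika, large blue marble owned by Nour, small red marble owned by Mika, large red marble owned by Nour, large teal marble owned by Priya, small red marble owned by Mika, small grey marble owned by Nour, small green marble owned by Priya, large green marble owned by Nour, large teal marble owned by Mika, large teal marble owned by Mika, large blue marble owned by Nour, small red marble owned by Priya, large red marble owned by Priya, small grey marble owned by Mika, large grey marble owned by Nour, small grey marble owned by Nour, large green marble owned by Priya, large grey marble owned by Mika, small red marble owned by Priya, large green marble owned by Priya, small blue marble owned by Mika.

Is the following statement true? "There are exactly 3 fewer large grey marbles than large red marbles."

False

|large grey marbles| = 2.
|large red marbles| = 4.
The claim requires 4 − 2 (= 2) to equal 3, which does not hold.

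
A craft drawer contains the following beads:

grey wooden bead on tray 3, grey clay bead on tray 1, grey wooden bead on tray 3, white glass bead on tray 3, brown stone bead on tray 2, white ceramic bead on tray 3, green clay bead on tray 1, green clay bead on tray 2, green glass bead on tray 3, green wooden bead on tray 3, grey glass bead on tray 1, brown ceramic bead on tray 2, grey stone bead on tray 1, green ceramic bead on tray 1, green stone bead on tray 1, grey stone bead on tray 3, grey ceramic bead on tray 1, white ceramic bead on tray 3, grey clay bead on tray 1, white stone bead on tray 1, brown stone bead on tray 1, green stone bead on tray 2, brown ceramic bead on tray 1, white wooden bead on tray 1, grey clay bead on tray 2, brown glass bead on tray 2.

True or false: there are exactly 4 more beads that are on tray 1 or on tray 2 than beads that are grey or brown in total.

beads on tray 1 or on tray 2: 18.
beads that are grey or brown: 14.
The claim requires 18 − 14 (= 4) to equal 4, which holds.

True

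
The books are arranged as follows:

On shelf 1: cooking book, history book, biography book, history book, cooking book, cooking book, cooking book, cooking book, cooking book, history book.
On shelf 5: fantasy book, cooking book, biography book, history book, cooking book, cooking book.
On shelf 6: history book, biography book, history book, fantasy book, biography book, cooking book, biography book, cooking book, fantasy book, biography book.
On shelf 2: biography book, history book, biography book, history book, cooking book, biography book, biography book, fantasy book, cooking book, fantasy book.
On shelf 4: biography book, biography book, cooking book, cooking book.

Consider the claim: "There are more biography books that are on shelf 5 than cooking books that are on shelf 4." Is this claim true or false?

False

|biography books on shelf 5| = 1.
|cooking books on shelf 4| = 2.
The claim requires 1 > 2, which does not hold.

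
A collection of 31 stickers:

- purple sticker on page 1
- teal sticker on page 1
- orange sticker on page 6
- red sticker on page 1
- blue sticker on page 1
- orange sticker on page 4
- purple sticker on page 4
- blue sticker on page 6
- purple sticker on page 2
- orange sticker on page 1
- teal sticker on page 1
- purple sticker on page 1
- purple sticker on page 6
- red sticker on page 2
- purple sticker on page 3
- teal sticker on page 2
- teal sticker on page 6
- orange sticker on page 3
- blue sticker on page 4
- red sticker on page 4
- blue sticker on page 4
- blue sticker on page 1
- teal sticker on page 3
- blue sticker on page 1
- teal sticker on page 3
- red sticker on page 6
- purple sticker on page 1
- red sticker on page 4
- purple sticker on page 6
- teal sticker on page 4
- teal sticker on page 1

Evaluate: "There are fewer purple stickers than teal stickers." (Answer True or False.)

|purple stickers| = 8.
|teal stickers| = 8.
The claim requires 8 < 8, which does not hold.

False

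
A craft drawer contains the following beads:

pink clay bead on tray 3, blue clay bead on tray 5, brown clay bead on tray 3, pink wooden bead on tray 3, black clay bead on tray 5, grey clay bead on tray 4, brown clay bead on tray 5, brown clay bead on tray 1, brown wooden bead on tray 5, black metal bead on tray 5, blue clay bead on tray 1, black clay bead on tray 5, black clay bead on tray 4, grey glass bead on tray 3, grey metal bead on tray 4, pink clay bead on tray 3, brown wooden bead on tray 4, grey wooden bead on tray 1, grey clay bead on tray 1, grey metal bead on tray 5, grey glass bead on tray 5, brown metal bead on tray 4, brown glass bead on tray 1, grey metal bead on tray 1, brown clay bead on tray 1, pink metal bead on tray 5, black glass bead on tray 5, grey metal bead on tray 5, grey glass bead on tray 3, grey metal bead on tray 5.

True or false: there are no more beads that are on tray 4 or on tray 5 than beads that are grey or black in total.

There are 17 beads on tray 4 or on tray 5.
There are 16 beads that are grey or black.
The claim requires 17 ≤ 16, which does not hold.

False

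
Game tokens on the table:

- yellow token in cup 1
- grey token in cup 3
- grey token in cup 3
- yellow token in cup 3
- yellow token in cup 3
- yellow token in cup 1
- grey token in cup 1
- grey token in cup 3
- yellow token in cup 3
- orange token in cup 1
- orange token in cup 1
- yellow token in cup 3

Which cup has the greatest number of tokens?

Counts by cup: cup 3→7, cup 1→5.
The maximum is 7, held uniquely by cup 3.

cup 3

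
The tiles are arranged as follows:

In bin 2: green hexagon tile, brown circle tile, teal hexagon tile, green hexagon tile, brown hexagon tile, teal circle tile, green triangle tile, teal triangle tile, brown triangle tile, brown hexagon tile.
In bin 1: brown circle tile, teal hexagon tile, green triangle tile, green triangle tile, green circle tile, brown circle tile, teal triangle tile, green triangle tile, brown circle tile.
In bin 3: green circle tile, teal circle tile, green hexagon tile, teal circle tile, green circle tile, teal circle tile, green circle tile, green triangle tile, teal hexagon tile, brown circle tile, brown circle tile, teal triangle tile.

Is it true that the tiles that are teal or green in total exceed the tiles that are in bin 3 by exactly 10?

True

tiles that are teal or green: 22.
tiles in bin 3: 12.
The claim requires 22 − 12 (= 10) to equal 10, which holds.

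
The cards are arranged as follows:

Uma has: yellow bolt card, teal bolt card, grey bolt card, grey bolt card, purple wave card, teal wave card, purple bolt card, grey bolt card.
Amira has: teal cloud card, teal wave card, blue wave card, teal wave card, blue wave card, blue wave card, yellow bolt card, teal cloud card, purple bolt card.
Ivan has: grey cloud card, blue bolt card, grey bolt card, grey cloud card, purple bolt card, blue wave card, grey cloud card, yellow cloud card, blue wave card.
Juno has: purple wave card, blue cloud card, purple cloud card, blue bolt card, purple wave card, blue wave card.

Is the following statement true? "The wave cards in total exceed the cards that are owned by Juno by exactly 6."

|wave cards| = 12.
|cards owned by Juno| = 6.
The claim requires 12 − 6 (= 6) to equal 6, which holds.

True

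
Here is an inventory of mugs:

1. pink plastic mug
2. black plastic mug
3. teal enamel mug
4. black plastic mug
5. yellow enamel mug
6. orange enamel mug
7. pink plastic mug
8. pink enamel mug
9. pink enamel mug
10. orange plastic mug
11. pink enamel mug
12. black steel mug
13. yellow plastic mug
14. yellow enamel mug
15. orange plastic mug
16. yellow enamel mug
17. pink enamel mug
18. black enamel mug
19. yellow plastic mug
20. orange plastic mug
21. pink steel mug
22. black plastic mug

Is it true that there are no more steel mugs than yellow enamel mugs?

True

steel mugs: 2.
yellow enamel mugs: 3.
The claim requires 2 ≤ 3, which holds.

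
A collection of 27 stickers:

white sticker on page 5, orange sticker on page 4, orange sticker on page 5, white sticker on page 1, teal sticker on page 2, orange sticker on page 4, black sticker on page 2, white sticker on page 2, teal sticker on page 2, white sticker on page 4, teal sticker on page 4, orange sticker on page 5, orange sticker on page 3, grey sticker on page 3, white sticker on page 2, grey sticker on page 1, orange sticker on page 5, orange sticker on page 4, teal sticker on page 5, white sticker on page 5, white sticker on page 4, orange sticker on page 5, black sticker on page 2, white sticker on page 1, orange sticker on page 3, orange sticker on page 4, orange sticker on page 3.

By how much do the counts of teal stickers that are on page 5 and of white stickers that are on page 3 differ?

1

teal stickers on page 5: 1. white stickers on page 3: 0.
|1 − 0| = 1 − 0 = 1.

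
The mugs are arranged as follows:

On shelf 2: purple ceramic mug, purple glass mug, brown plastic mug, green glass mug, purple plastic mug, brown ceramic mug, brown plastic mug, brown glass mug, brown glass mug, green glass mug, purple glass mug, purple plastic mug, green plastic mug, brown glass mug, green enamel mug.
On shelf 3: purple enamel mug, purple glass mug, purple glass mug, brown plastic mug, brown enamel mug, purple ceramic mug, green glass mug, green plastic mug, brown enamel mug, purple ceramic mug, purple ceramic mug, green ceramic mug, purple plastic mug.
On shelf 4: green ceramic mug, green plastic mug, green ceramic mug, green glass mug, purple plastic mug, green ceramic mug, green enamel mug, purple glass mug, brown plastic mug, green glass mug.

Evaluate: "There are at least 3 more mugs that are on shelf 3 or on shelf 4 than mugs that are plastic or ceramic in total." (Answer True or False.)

True

mugs on shelf 3 or on shelf 4: 23.
mugs that are plastic or ceramic: 20.
The claim requires 23 − 20 = 3 ≥ 3, which holds.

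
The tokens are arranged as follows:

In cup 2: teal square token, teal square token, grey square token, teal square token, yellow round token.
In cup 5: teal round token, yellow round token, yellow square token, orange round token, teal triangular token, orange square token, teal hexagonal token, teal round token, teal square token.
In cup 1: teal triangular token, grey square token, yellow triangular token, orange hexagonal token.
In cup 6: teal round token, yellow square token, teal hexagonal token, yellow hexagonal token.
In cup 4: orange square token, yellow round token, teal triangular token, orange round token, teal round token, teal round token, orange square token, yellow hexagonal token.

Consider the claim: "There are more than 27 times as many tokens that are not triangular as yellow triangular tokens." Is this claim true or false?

False

|tokens that are not triangular| = 26.
|yellow triangular tokens| = 1.
The claim requires 26 > 27 × 1 = 27, which does not hold.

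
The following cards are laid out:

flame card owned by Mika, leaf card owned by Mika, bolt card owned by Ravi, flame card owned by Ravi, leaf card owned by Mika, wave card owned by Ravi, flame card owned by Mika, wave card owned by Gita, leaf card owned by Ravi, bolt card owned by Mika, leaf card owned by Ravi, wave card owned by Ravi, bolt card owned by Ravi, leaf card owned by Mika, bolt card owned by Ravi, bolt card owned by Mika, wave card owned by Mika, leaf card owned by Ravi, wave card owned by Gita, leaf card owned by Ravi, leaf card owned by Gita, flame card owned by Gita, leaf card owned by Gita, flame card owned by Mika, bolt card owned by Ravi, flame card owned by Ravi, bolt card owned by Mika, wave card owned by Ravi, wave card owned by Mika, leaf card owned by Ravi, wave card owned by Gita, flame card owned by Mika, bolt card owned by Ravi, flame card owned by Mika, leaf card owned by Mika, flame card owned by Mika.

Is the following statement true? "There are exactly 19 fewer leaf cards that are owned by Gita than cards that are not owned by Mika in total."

True

|leaf cards owned by Gita| = 2.
|cards that are not owned by Mika| = 21.
The claim requires 21 − 2 (= 19) to equal 19, which holds.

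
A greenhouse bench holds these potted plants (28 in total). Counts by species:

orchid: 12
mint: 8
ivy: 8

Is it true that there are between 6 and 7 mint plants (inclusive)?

False

|mint plants| = 8.
The claim requires 6 ≤ 8 ≤ 7, which does not hold.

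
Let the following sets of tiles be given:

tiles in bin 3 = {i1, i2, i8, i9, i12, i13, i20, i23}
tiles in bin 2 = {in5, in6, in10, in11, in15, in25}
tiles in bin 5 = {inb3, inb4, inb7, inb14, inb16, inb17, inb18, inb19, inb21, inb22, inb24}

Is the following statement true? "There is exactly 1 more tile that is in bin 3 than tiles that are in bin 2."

False

There are 8 tiles in bin 3.
There are 6 tiles in bin 2.
The claim requires 8 − 6 (= 2) to equal 1, which does not hold.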